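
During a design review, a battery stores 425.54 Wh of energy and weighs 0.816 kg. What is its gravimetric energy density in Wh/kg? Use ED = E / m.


Specific energy = 425.54 Wh / 0.816 kg = 521.5 Wh/kg

521.5 Wh/kg


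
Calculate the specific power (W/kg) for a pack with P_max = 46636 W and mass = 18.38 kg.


SP = P / m = 46636 / 18.38 = 2537 W/kg

2537 W/kg


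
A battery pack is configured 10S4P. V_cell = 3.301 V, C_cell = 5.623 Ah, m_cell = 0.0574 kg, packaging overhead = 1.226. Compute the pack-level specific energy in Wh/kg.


Step 1: V_pack = 10 * 3.301 = 33.01 V
Step 2: C_pack = 4 * 5.623 = 22.492 Ah
Step 3: E_pack = V_pack * C_pack = 33.01 * 22.492 = 742.46 Wh
Step 4: m_pack = 10 * 4 * 0.0574 * 1.226 = 2.8149 kg
Step 5: ED = E_pack / m_pack = 742.46 / 2.8149 = 263.8 Wh/kg

263.8 Wh/kg


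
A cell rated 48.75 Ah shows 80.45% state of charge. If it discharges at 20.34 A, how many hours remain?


Step 1: remaining = SOC/100 * C_total = 80.45/100 * 48.75 = 39.219 Ah
Step 2: t = remaining / I = 39.219 / 20.34 = 1.928 hr

1.928 hr


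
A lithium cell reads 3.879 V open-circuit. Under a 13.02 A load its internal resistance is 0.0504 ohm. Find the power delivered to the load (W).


Step 1: V_terminal = OCV - I*R = 3.879 - 13.02 * 0.0504 = 3.2228 V
Step 2: P_out = V_terminal * I = 3.2228 * 13.02 = 41.96 W

41.96 W


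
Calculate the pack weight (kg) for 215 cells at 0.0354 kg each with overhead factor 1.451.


m_pack = n * m_cell * overhead = 215 * 0.0354 * 1.451 = 11.04 kg

11.04 kg


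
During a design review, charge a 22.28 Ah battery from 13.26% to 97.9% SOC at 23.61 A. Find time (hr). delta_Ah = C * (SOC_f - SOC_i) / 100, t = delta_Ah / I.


delta_Ah = 22.28 * (97.9 - 13.26) / 100 = 18.858 Ah
t = delta_Ah / I = 18.858 / 23.61 = 0.7987 hr

0.7987 hr


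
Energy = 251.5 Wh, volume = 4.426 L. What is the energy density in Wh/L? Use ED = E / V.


ED = E / V = 251.5 / 4.426 = 56.82 Wh/L

56.82 Wh/L


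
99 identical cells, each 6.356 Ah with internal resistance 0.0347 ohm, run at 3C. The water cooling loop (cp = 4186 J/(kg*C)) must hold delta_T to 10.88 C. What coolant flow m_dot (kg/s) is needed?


Step 1: I = 3 * 6.356 = 19.068 A
Step 2: Q_cell = I^2 * R = 19.068^2 * 0.0347 = 12.617 W
Step 3: Q_total = 99 * 12.617 = 1249.1 W
Step 4: m_dot = Q_total / (cp * dT) = 1249.1 / (4186 * 10.88) = 0.02743 kg/s

0.02743 kg/s


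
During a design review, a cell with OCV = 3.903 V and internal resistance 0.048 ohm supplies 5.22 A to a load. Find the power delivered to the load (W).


Step 1: V_terminal = OCV - I*R = 3.903 - 5.22 * 0.048 = 3.6524 V
Step 2: P_out = V_terminal * I = 3.6524 * 5.22 = 19.07 W

19.07 W


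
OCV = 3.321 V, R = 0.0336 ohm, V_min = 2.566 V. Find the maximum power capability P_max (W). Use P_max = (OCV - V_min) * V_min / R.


P_max = (OCV - V_min) * V_min / R = (3.321 - 2.566) * 2.566 / 0.0336 = 0.755 * 2.566 / 0.0336 = 57.66 W

57.66 W


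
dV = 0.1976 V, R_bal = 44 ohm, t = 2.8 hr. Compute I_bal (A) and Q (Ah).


First, Ohm's law: I_bal = 0.1976 V / 44 ohm = 0.0044909 A
Then Q = I * t = 0.0044909 A * 2.8 hr = 0.01257 Ah

I=0.0044909 A, Q=0.01257 Ah


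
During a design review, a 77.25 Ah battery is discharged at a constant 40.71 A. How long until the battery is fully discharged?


Runtime = 77.25 Ah / 40.71 A = 1.898 hr

1.898 hr


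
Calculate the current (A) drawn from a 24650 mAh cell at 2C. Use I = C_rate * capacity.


Convert: capacity = 24650 mAh = 24.65 Ah
I = C_rate * capacity = 2 * 24.65 = 49.3 A

49.3 A


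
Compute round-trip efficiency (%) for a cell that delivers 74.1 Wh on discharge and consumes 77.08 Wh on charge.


eta_e = E_dis / E_chg * 100 = 74.1 / 77.08 * 100 = 96.13%

96.13%


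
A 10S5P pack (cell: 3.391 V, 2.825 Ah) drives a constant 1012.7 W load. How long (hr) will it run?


Step 1: E_pack = Ns * V_cell * Np * C_cell = 10 * 3.391 * 5 * 2.825 = 478.98 Wh
Step 2: t = E_pack / P = 478.98 / 1012.7 = 0.4730 hr

0.4730 hr


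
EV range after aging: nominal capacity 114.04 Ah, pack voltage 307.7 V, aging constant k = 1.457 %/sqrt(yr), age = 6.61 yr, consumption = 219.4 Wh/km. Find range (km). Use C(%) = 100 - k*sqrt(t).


Step 1: capacity retention = 100 - 1.457 * sqrt(6.61) = 100 - 1.457 * 2.571 = 96.254%
Step 2: C_now = 114.04 * 96.254/100 = 109.77 Ah
Step 3: E_pack = V * C_now = 307.7 * 109.77 = 33776 Wh
Step 4: range = E_pack / consumption = 33776 / 219.4 = 153.9 km

153.9 km


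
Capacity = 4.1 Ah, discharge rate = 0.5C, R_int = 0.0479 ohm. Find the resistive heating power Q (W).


Step 1: I = C_rate * capacity = 0.5 * 4.1 = 2.05 A
Step 2: Q = I^2 * R = 2.05^2 * 0.0479 = 4.2025 * 0.0479 = 0.2013 W

0.2013 W


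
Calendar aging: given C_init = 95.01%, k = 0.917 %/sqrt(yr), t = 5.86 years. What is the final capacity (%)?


sqrt(t) = sqrt(5.86) = 2.4207
C_final = 95.01 - 0.917 * 2.4207 = 92.79%

92.79%


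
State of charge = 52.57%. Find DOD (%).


DOD = 100 - SOC = 100 - 52.57 = 47.43%

47.43%


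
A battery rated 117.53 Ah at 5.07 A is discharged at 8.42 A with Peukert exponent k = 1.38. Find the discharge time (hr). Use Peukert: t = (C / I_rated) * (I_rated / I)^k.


t_rated = C / I_rated = 117.53 / 5.07 = 23.181 hr
(I_rated/I)^k = (0.60214)^1.38 = 0.49657
t = t_rated * (I_rated/I)^k = 23.181 * 0.49657 = 11.51 hr

11.51 hr


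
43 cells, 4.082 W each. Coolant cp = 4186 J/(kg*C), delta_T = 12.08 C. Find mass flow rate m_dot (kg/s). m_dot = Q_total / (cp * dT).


Q_total = 43 * 4.082 = 175.53 W
m_dot = Q_total / (cp * dT) = 175.53 / (4186 * 12.08) = 0.003471 kg/s

0.003471 kg/s


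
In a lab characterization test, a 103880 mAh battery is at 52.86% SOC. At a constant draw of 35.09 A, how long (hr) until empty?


Convert: C_total = 103880 mAh = 103.88 Ah
Step 1: remaining = SOC/100 * C_total = 52.86/100 * 103.88 = 54.911 Ah
Step 2: t = remaining / I = 54.911 / 35.09 = 1.565 hr

1.565 hr


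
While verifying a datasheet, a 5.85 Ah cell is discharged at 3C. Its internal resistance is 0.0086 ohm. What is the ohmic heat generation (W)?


Step 1: I = C_rate * capacity = 3 * 5.85 = 17.55 A
Step 2: Q = I^2 * R = 17.55^2 * 0.0086 = 308 * 0.0086 = 2.649 W

2.649 W


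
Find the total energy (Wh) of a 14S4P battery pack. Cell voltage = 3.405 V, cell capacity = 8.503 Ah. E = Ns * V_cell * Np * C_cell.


V_pack = 14 * 3.405 = 47.67 V
C_pack = 4 * 8.503 = 34.012 Ah
E = V_pack * C_pack = 47.67 * 34.012 = 1621 Wh

1621 Wh


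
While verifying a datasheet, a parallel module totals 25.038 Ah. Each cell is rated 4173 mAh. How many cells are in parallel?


Convert: C_cell = 4173 mAh = 4.173 Ah
n = C_total / C_cell = 25.038 / 4.173 = 6

6


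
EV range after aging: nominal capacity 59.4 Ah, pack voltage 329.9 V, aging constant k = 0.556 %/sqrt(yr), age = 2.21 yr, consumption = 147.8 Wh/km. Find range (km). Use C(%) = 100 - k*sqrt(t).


Step 1: capacity retention = 100 - 0.556 * sqrt(2.21) = 100 - 0.556 * 1.4866 = 99.173%
Step 2: C_now = 59.4 * 99.173/100 = 58.909 Ah
Step 3: E_pack = V * C_now = 329.9 * 58.909 = 19434 Wh
Step 4: range = E_pack / consumption = 19434 / 147.8 = 131.5 km

131.5 km


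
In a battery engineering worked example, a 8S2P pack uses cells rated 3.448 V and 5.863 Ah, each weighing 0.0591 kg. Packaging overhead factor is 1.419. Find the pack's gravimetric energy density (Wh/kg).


Step 1: V_pack = 8 * 3.448 = 27.584 V
Step 2: C_pack = 2 * 5.863 = 11.726 Ah
Step 3: E_pack = V_pack * C_pack = 27.584 * 11.726 = 323.45 Wh
Step 4: m_pack = 8 * 2 * 0.0591 * 1.419 = 1.3418 kg
Step 5: ED = E_pack / m_pack = 323.45 / 1.3418 = 241.1 Wh/kg

241.1 Wh/kg


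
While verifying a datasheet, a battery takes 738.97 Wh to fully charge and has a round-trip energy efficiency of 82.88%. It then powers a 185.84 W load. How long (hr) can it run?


Step 1: E_discharge = eta/100 * E_charge = 82.88/100 * 738.97 = 612.46 Wh
Step 2: t = E_discharge / P = 612.46 / 185.84 = 3.296 hr

3.296 hr


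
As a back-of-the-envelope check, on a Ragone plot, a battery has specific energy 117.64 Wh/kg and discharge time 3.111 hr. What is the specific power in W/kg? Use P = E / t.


Specific power = 117.64 Wh/kg / 3.111 hr = 37.81 W/kg

37.81 W/kg


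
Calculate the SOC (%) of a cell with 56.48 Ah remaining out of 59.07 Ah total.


SOC% = 56.48 / 59.07 * 100 = 95.62%

95.62%


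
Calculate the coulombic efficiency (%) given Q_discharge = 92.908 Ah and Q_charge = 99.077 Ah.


eta_c = Q_dis / Q_chg * 100 = 92.908 / 99.077 * 100 = 93.77%

93.77%


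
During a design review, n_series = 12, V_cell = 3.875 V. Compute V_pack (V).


With 12 cells in series at 3.875 V each, V_pack = 46.5 V

46.5 V


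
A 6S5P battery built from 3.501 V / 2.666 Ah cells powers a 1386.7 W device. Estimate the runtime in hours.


Step 1: E_pack = Ns * V_cell * Np * C_cell = 6 * 3.501 * 5 * 2.666 = 280.01 Wh
Step 2: t = E_pack / P = 280.01 / 1386.7 = 0.2019 hr

0.2019 hr


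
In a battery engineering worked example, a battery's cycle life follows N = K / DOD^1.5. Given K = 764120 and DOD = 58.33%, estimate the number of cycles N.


Step 1: DOD^1.5 = 58.33^1.5 = 445.49
Step 2: N = 764120 / 445.49 = 1715 cycles

1715 cycles


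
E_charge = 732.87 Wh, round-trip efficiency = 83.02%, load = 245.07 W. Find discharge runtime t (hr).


Step 1: E_discharge = eta/100 * E_charge = 83.02/100 * 732.87 = 608.43 Wh
Step 2: t = E_discharge / P = 608.43 / 245.07 = 2.483 hr

2.483 hr


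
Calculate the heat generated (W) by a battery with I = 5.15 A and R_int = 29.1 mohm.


Convert: R = 29.1 mohm = 0.0291 ohm
I^2 = 26.523
Q = 26.523 * 0.0291 = 0.7718 W

0.7718 W


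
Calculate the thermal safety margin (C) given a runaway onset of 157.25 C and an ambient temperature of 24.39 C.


margin = T_onset - T_ambient = 157.25 - 24.39 = 132.86 C

132.86 C


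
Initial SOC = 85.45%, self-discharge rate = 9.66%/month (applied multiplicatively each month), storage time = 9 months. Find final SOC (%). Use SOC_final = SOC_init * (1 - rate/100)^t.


Monthly retention factor = 1 - 9.66/100 = 0.9034
Over 9 months: factor^9 = 0.40079
SOC_final = 85.45 * 0.40079 = 34.25%

34.25%


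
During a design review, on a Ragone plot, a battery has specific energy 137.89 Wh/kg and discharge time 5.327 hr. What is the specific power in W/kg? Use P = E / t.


P_specific = E / t = 137.89 / 5.327 = 25.89 W/kg

25.89 W/kg


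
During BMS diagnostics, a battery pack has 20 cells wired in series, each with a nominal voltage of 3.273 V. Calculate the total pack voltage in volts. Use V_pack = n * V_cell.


With 20 cells in series at 3.273 V each, V_pack = 65.46 V

65.46 V


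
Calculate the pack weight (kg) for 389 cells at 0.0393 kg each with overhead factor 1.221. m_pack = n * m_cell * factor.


m_pack = n * m_cell * overhead = 389 * 0.0393 * 1.221 = 18.67 kg

18.67 kg


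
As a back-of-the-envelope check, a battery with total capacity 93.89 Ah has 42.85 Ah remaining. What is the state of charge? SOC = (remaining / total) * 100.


SOC = (remaining / total) * 100 = (42.85 / 93.89) * 100 = 45.64%

45.64%


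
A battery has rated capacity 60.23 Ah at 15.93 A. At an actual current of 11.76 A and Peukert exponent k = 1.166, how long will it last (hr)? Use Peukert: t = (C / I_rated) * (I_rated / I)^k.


t_rated = C / I_rated = 60.23 / 15.93 = 3.7809 hr
(I_rated/I)^k = (1.3546)^1.166 = 1.4246
t = t_rated * (I_rated/I)^k = 3.7809 * 1.4246 = 5.386 hr

5.386 hr


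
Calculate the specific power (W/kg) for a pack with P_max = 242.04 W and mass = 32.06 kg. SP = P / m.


Specific power = 242.04 W / 32.06 kg = 7.550 W/kg

7.550 W/kg


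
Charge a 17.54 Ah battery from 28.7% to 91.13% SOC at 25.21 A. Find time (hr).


delta_Ah = 17.54 * (91.13 - 28.7) / 100 = 10.95 Ah
t = delta_Ah / I = 10.95 / 25.21 = 0.4344 hr

0.4344 hr


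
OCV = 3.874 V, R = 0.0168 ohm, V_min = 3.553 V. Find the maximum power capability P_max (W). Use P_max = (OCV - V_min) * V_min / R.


dV = OCV - V_min = 0.321 V (so I_max = dV / R)
P_max = dV * V_min / R = 0.321 * 3.553 / 0.0168 = 67.89 W

67.89 W


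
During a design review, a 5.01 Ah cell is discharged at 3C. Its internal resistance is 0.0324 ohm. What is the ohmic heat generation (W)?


Step 1: I = C_rate * capacity = 3 * 5.01 = 15.03 A
Step 2: Q = I^2 * R = 15.03^2 * 0.0324 = 225.9 * 0.0324 = 7.319 W

7.319 W


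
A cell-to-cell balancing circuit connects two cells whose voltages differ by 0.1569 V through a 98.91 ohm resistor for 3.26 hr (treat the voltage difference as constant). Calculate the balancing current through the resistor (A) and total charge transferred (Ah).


First, Ohm's law: I_bal = 0.1569 V / 98.91 ohm = 0.0015863 A
Then Q = I * t = 0.0015863 A * 3.26 hr = 0.005171 Ah

I=0.0015863 A, Q=0.005171 Ah


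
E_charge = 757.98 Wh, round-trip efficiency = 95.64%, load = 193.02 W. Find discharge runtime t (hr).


Step 1: E_discharge = eta/100 * E_charge = 95.64/100 * 757.98 = 724.93 Wh
Step 2: t = E_discharge / P = 724.93 / 193.02 = 3.756 hr

3.756 hr


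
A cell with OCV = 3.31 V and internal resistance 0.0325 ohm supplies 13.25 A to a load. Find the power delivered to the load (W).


Step 1: V_terminal = OCV - I*R = 3.31 - 13.25 * 0.0325 = 2.8794 V
Step 2: P_out = V_terminal * I = 2.8794 * 13.25 = 38.15 W

38.15 W


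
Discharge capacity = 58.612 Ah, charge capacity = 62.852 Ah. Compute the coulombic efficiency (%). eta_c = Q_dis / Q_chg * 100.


eta_c = Q_dis / Q_chg * 100 = 58.612 / 62.852 * 100 = 93.25%

93.25%


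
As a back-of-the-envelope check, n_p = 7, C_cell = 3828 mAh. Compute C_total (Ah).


Convert: C_cell = 3828 mAh = 3.828 Ah
C_total = 7 * 3.828 = 26.796 Ah

26.796 Ah


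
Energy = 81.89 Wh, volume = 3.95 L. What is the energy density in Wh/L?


Volumetric ED = 81.89 Wh / 3.95 L = 20.73 Wh/L

20.73 Wh/L


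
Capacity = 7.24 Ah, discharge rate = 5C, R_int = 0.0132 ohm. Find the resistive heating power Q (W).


Step 1: I = C_rate * capacity = 5 * 7.24 = 36.2 A
Step 2: Q = I^2 * R = 36.2^2 * 0.0132 = 1310.4 * 0.0132 = 17.30 W

17.30 W


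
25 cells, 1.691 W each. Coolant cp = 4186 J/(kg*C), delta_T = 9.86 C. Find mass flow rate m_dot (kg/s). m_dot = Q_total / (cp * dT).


Step 1: Total heat Q = 25 * 1.691 W = 42.275 W
Step 2: denom = cp * dT = 4186 * 9.86 = 41274
Step 3: m_dot = 42.275 / 41274 = 0.001024 kg/s

0.001024 kg/s


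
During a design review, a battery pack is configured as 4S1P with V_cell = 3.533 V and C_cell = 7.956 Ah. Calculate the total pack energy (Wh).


V_pack = 4 * 3.533 = 14.132 V
C_pack = 1 * 7.956 = 7.956 Ah
E = V_pack * C_pack = 14.132 * 7.956 = 112.4 Wh

112.4 Wh


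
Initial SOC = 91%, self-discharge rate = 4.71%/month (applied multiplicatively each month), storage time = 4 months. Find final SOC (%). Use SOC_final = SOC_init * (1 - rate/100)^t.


Monthly retention factor = 1 - 4.71/100 = 0.9529
Over 4 months: factor^4 = 0.8245
SOC_final = 91 * 0.8245 = 75.03%

75.03%


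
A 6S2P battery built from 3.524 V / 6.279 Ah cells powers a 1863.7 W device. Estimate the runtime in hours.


Step 1: E_pack = Ns * V_cell * Np * C_cell = 6 * 3.524 * 2 * 6.279 = 265.53 Wh
Step 2: t = E_pack / P = 265.53 / 1863.7 = 0.1425 hr

0.1425 hr


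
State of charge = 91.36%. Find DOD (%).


Complement of SOC: DOD = 100% - 91.36% = 8.64%

8.64%


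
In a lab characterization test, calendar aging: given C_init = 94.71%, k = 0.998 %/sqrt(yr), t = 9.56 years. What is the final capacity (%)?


sqrt(t) = sqrt(9.56) = 3.0919
C_final = 94.71 - 0.998 * 3.0919 = 91.62%

91.62%


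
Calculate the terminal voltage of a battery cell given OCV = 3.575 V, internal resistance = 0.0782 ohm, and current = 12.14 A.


IR drop = 12.14 * 0.0782 = 0.94935 V
V = 3.575 - 0.94935 = 2.626 V

2.626 V


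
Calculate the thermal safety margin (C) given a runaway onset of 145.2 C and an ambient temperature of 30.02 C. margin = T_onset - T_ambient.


Safety margin = 145.2 C - 30.02 C = 115.18 C

115.18 C


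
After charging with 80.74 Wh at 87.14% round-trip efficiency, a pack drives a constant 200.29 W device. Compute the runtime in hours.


Step 1: E_discharge = eta/100 * E_charge = 87.14/100 * 80.74 = 70.357 Wh
Step 2: t = E_discharge / P = 70.357 / 200.29 = 0.3513 hr

0.3513 hr


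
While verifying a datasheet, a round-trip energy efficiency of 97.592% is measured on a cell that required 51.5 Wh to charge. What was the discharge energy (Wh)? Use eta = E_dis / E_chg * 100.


E_dis = eta/100 * E_chg = 97.592/100 * 51.5 = 50.26 Wh

50.26 Wh


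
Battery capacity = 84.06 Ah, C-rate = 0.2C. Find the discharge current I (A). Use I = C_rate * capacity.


I = C_rate * capacity = 0.2 * 84.06 = 16.812 A

16.812 A


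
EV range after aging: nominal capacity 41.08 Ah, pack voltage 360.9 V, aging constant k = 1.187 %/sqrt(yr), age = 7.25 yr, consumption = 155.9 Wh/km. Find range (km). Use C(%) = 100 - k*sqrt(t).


Step 1: capacity retention = 100 - 1.187 * sqrt(7.25) = 100 - 1.187 * 2.6926 = 96.804%
Step 2: C_now = 41.08 * 96.804/100 = 39.767 Ah
Step 3: E_pack = V * C_now = 360.9 * 39.767 = 14352 Wh
Step 4: range = E_pack / consumption = 14352 / 155.9 = 92.06 km

92.06 km


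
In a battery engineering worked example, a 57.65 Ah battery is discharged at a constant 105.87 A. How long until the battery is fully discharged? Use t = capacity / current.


t = capacity / current = 57.65 / 105.87 = 0.5445 hr

0.5445 hr


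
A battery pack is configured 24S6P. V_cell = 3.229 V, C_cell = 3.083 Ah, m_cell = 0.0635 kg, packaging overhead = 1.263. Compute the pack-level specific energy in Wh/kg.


Step 1: V_pack = 24 * 3.229 = 77.496 V
Step 2: C_pack = 6 * 3.083 = 18.498 Ah
Step 3: E_pack = V_pack * C_pack = 77.496 * 18.498 = 1433.5 Wh
Step 4: m_pack = 24 * 6 * 0.0635 * 1.263 = 11.549 kg
Step 5: ED = E_pack / m_pack = 1433.5 / 11.549 = 124.1 Wh/kg

124.1 Wh/kg


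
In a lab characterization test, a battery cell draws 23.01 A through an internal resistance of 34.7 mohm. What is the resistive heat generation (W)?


Convert: R = 34.7 mohm = 0.0347 ohm
Q = I^2 * R = 23.01^2 * 0.0347 = 18.37 W

18.37 W


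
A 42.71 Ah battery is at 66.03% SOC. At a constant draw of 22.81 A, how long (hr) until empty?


Step 1: remaining = SOC/100 * C_total = 66.03/100 * 42.71 = 28.201 Ah
Step 2: t = remaining / I = 28.201 / 22.81 = 1.236 hr

1.236 hr


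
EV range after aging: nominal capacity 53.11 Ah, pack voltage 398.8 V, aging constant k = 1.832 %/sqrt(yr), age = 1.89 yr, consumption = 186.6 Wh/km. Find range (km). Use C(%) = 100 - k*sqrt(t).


Step 1: capacity retention = 100 - 1.832 * sqrt(1.89) = 100 - 1.832 * 1.3748 = 97.481%
Step 2: C_now = 53.11 * 97.481/100 = 51.772 Ah
Step 3: E_pack = V * C_now = 398.8 * 51.772 = 20647 Wh
Step 4: range = E_pack / consumption = 20647 / 186.6 = 110.6 km

110.6 km


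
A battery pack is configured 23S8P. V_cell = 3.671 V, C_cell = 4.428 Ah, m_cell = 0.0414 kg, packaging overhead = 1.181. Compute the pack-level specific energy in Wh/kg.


Step 1: V_pack = 23 * 3.671 = 84.433 V
Step 2: C_pack = 8 * 4.428 = 35.424 Ah
Step 3: E_pack = V_pack * C_pack = 84.433 * 35.424 = 2991 Wh
Step 4: m_pack = 23 * 8 * 0.0414 * 1.181 = 8.9964 kg
Step 5: ED = E_pack / m_pack = 2991 / 8.9964 = 332.5 Wh/kg

332.5 Wh/kg


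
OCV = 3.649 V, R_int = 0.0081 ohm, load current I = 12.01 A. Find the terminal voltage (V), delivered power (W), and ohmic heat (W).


Step 1: V_terminal = OCV - I*R = 3.649 - 12.01 * 0.0081 = 3.5517 V
Step 2: P_out = V_terminal * I = 3.5517 * 12.01 = 42.66 W
Step 3: Q = I^2 * R = 12.01^2 * 0.0081 = 1.168 W

V=3.5517 V, P=42.66 W, Q=1.168 W


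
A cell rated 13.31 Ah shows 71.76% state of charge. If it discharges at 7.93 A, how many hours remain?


Step 1: remaining = SOC/100 * C_total = 71.76/100 * 13.31 = 9.5513 Ah
Step 2: t = remaining / I = 9.5513 / 7.93 = 1.204 hr

1.204 hr


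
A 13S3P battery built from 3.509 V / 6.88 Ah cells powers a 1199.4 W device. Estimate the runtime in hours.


Step 1: E_pack = Ns * V_cell * Np * C_cell = 13 * 3.509 * 3 * 6.88 = 941.53 Wh
Step 2: t = E_pack / P = 941.53 / 1199.4 = 0.7850 hr

0.7850 hr


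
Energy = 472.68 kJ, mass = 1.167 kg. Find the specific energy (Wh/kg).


Convert: E = 472.68 kJ = 131.3 Wh
ED = E / m = 131.3 / 1.167 = 112.5 Wh/kg

112.5 Wh/kg


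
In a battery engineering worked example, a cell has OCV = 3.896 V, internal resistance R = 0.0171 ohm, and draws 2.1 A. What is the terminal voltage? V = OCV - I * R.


IR drop = 2.1 * 0.0171 = 0.03591 V
V = 3.896 - 0.03591 = 3.860 V

3.860 V


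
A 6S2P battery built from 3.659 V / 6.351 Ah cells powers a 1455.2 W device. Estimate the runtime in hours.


Step 1: E_pack = Ns * V_cell * Np * C_cell = 6 * 3.659 * 2 * 6.351 = 278.86 Wh
Step 2: t = E_pack / P = 278.86 / 1455.2 = 0.1916 hr

0.1916 hr


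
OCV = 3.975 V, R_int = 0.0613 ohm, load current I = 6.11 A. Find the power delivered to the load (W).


Step 1: V_terminal = OCV - I*R = 3.975 - 6.11 * 0.0613 = 3.6005 V
Step 2: P_out = V_terminal * I = 3.6005 * 6.11 = 22.00 W

22.00 W


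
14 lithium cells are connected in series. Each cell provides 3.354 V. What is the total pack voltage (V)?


With 14 cells in series at 3.354 V each, V_pack = 46.956 V

46.956 V


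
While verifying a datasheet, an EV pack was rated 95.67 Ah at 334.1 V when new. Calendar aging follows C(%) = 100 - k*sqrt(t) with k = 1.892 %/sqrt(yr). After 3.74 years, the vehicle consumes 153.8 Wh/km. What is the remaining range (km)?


Step 1: capacity retention = 100 - 1.892 * sqrt(3.74) = 100 - 1.892 * 1.9339 = 96.341%
Step 2: C_now = 95.67 * 96.341/100 = 92.169 Ah
Step 3: E_pack = V * C_now = 334.1 * 92.169 = 30794 Wh
Step 4: range = E_pack / consumption = 30794 / 153.8 = 200.2 km

200.2 km


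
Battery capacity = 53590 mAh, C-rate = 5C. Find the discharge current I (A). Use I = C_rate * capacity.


Convert: capacity = 53590 mAh = 53.59 Ah
I = C_rate * capacity = 5 * 53.59 = 267.95 A

267.95 A


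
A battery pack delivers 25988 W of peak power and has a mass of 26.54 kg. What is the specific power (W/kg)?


SP = P / m = 25988 / 26.54 = 979.2 W/kg

979.2 W/kg


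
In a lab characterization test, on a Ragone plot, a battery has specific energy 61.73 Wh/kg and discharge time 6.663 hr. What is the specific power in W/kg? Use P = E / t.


P_specific = E / t = 61.73 / 6.663 = 9.265 W/kg

9.265 W/kg


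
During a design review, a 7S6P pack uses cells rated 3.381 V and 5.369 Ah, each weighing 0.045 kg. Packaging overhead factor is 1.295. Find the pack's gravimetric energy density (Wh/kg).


Step 1: V_pack = 7 * 3.381 = 23.667 V
Step 2: C_pack = 6 * 5.369 = 32.214 Ah
Step 3: E_pack = V_pack * C_pack = 23.667 * 32.214 = 762.41 Wh
Step 4: m_pack = 7 * 6 * 0.045 * 1.295 = 2.4476 kg
Step 5: ED = E_pack / m_pack = 762.41 / 2.4476 = 311.5 Wh/kg

311.5 Wh/kg


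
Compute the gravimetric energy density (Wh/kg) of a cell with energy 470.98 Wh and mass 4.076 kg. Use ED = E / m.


Specific energy = 470.98 Wh / 4.076 kg = 115.5 Wh/kg

115.5 Wh/kg


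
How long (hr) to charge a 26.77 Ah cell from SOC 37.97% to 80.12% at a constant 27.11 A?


delta_Ah = 26.77 * (80.12 - 37.97) / 100 = 11.284 Ah
t = delta_Ah / I = 11.284 / 27.11 = 0.4162 hr

0.4162 hr


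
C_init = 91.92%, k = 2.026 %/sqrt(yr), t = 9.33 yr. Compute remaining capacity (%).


Step 1: sqrt(9.33 yr) = 3.0545
Step 2: drop = 2.026 * 3.0545 = 6.1884
Step 3: C_final = 91.92 - 6.1884 = 85.73%

85.73%


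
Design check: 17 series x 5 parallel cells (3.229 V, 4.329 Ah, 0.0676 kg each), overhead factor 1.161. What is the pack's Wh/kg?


Step 1: V_pack = 17 * 3.229 = 54.893 V
Step 2: C_pack = 5 * 4.329 = 21.645 Ah
Step 3: E_pack = V_pack * C_pack = 54.893 * 21.645 = 1188.2 Wh
Step 4: m_pack = 17 * 5 * 0.0676 * 1.161 = 6.6711 kg
Step 5: ED = E_pack / m_pack = 1188.2 / 6.6711 = 178.1 Wh/kg

178.1 Wh/kg


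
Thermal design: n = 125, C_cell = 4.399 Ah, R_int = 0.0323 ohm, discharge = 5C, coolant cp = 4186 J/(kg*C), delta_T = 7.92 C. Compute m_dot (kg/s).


Step 1: I = 5 * 4.399 = 21.995 A
Step 2: Q_cell = I^2 * R = 21.995^2 * 0.0323 = 15.626 W
Step 3: Q_total = 125 * 15.626 = 1953.3 W
Step 4: m_dot = Q_total / (cp * dT) = 1953.3 / (4186 * 7.92) = 0.05892 kg/s

0.05892 kg/s


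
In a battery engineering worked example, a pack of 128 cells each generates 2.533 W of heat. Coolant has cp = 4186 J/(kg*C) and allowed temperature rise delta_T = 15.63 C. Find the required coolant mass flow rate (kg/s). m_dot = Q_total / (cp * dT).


Q_total = 128 * 2.533 = 324.22 W
m_dot = Q_total / (cp * dT) = 324.22 / (4186 * 15.63) = 0.004955 kg/s

0.004955 kg/s


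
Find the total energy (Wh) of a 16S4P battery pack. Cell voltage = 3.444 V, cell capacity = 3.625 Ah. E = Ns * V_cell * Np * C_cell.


V_pack = 16 * 3.444 = 55.104 V
C_pack = 4 * 3.625 = 14.5 Ah
E = V_pack * C_pack = 55.104 * 14.5 = 799.0 Wh

799.0 Wh


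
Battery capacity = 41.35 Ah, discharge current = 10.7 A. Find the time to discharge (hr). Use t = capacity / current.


Runtime = 41.35 Ah / 10.7 A = 3.864 hr

3.864 hr


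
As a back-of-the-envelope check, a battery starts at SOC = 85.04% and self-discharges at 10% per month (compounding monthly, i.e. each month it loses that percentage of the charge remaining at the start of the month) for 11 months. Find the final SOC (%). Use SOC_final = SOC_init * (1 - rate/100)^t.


decay = (1 - 10/100)^11 = 0.31381
SOC_final = 85.04 * 0.31381 = 26.69%

26.69%


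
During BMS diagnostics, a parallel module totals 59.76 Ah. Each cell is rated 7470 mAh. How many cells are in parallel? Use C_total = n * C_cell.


Convert: C_cell = 7470 mAh = 7.47 Ah
n = C_total / C_cell = 59.76 / 7.47 = 8

8


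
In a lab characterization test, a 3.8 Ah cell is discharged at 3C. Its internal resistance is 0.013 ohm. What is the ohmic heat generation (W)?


Step 1: I = C_rate * capacity = 3 * 3.8 = 11.4 A
Step 2: Q = I^2 * R = 11.4^2 * 0.013 = 129.96 * 0.013 = 1.689 W

1.689 W


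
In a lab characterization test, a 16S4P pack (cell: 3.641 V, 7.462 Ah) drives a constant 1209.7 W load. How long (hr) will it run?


Step 1: E_pack = Ns * V_cell * Np * C_cell = 16 * 3.641 * 4 * 7.462 = 1738.8 Wh
Step 2: t = E_pack / P = 1738.8 / 1209.7 = 1.437 hr

1.437 hr


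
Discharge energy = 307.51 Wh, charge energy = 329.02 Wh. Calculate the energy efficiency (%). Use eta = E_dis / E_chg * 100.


Round-trip efficiency = 307.51/329.02 * 100% = 93.46%

93.46%


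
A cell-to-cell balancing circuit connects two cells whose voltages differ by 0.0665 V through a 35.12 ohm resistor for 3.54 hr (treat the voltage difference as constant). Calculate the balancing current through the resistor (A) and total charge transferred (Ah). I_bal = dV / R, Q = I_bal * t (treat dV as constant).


I_bal = dV / R = 0.0665 / 35.12 = 0.0018935 A
Q = I_bal * t = 0.0018935 * 3.54 = 0.006703 Ah

I=0.0018935 A, Q=0.006703 Ah


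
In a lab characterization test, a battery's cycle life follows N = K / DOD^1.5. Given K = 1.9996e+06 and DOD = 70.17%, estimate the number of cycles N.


Step 1: DOD^1.5 = 70.17^1.5 = 587.8
Step 2: N = 1.9996e+06 / 587.8 = 3402 cycles

3402 cycles


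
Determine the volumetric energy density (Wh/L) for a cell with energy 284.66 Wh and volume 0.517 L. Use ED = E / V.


ED = E / V = 284.66 / 0.517 = 550.6 Wh/L

550.6 Wh/L


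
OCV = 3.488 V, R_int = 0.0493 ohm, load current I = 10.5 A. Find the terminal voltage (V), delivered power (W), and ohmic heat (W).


Step 1: V_terminal = OCV - I*R = 3.488 - 10.5 * 0.0493 = 2.9704 V
Step 2: P_out = V_terminal * I = 2.9704 * 10.5 = 31.19 W
Step 3: Q = I^2 * R = 10.5^2 * 0.0493 = 5.435 W

V=2.9704 V, P=31.19 W, Q=5.435 W


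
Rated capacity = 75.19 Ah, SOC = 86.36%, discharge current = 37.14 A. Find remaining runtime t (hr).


Step 1: remaining = SOC/100 * C_total = 86.36/100 * 75.19 = 64.934 Ah
Step 2: t = remaining / I = 64.934 / 37.14 = 1.748 hr

1.748 hr


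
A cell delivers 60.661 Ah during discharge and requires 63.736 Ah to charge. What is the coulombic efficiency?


Coulombic efficiency = 60.661/63.736 * 100% = 95.18%

95.18%


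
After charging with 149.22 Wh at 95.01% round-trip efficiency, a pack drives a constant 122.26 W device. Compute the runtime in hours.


Step 1: E_discharge = eta/100 * E_charge = 95.01/100 * 149.22 = 141.77 Wh
Step 2: t = E_discharge / P = 141.77 / 122.26 = 1.160 hr

1.160 hr


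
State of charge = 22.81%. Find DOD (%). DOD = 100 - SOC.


DOD = 100 - SOC = 100 - 22.81 = 77.19%

77.19%


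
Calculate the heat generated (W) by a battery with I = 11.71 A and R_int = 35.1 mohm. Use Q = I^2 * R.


Convert: R = 35.1 mohm = 0.0351 ohm
Q = I^2 * R = 11.71^2 * 0.0351 = 4.813 W

4.813 W


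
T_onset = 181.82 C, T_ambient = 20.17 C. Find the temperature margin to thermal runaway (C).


Safety margin = 181.82 C - 20.17 C = 161.65 C

161.65 C


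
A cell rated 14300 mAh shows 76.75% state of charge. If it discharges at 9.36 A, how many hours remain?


Convert: C_total = 14300 mAh = 14.3 Ah
Step 1: remaining = SOC/100 * C_total = 76.75/100 * 14.3 = 10.975 Ah
Step 2: t = remaining / I = 10.975 / 9.36 = 1.173 hr

1.173 hr


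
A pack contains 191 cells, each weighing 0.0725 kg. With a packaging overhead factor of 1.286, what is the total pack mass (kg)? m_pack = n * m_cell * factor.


Cell mass sum = 191 * 0.0725 = 13.848 kg
With overhead 1.286: m_pack = 13.848 * 1.286 = 17.81 kg

17.81 kg


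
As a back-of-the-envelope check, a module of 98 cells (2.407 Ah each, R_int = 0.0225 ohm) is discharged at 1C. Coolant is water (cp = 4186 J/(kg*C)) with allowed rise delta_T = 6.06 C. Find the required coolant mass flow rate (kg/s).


Step 1: I = 1 * 2.407 = 2.407 A
Step 2: Q_cell = I^2 * R = 2.407^2 * 0.0225 = 0.13036 W
Step 3: Q_total = 98 * 0.13036 = 12.775 W
Step 4: m_dot = Q_total / (cp * dT) = 12.775 / (4186 * 6.06) = 5.036e-04 kg/s

5.036e-04 kg/s


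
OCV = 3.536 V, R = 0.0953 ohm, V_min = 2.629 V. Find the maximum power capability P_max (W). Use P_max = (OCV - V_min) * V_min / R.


dV = OCV - V_min = 0.907 V (so I_max = dV / R)
P_max = dV * V_min / R = 0.907 * 2.629 / 0.0953 = 25.02 W

25.02 W


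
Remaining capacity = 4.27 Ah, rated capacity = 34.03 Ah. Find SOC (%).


SOC% = 4.27 / 34.03 * 100 = 12.55%

12.55%


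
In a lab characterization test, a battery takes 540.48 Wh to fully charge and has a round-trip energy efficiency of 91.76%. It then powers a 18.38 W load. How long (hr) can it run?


Step 1: E_discharge = eta/100 * E_charge = 91.76/100 * 540.48 = 495.94 Wh
Step 2: t = E_discharge / P = 495.94 / 18.38 = 26.98 hr

26.98 hr


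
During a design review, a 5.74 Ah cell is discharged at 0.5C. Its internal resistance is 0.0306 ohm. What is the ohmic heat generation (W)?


Step 1: I = C_rate * capacity = 0.5 * 5.74 = 2.87 A
Step 2: Q = I^2 * R = 2.87^2 * 0.0306 = 8.2369 * 0.0306 = 0.2520 W

0.2520 W


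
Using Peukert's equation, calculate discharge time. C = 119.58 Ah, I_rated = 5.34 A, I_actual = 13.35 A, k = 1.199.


Step 1: t_rated = C / I_rated = 119.58 / 5.34 = 22.393 hr
Step 2: ratio = 5.34 / 13.35 = 0.4
Step 3: ratio^k = 0.4^1.199 = 0.33333
Step 4: t = t_rated * ratio^k = 22.393 * 0.33333 = 7.464 hr

7.464 hr


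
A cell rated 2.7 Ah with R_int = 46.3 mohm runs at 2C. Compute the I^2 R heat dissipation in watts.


Convert: R = 46.3 mohm = 0.0463 ohm
Step 1: I = C_rate * capacity = 2 * 2.7 = 5.4 A
Step 2: Q = I^2 * R = 5.4^2 * 0.0463 = 29.16 * 0.0463 = 1.350 W

1.350 W


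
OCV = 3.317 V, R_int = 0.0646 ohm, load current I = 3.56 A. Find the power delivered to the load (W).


Step 1: V_terminal = OCV - I*R = 3.317 - 3.56 * 0.0646 = 3.087 V
Step 2: P_out = V_terminal * I = 3.087 * 3.56 = 10.99 W

10.99 W


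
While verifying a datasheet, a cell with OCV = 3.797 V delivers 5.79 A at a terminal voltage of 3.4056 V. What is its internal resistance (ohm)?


R = (OCV - V) / I = (3.797 - 3.4056) / 5.79 = 0.06760 ohm

0.06760 ohm


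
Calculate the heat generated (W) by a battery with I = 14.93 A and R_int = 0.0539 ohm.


Q = I^2 * R = 14.93^2 * 0.0539 = 12.01 W

12.01 W


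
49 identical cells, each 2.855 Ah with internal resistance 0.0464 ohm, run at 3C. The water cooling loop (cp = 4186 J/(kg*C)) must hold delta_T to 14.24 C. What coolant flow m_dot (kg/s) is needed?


Step 1: I = 3 * 2.855 = 8.565 A
Step 2: Q_cell = I^2 * R = 8.565^2 * 0.0464 = 3.4039 W
Step 3: Q_total = 49 * 3.4039 = 166.79 W
Step 4: m_dot = Q_total / (cp * dT) = 166.79 / (4186 * 14.24) = 0.002798 kg/s

0.002798 kg/s


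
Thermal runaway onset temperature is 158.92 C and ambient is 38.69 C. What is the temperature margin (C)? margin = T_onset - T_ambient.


Safety margin = 158.92 C - 38.69 C = 120.23 C

120.23 C


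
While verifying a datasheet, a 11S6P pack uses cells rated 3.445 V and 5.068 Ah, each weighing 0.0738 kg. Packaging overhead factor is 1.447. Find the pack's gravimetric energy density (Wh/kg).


Step 1: V_pack = 11 * 3.445 = 37.895 V
Step 2: C_pack = 6 * 5.068 = 30.408 Ah
Step 3: E_pack = V_pack * C_pack = 37.895 * 30.408 = 1152.3 Wh
Step 4: m_pack = 11 * 6 * 0.0738 * 1.447 = 7.048 kg
Step 5: ED = E_pack / m_pack = 1152.3 / 7.048 = 163.5 Wh/kg

163.5 Wh/kg


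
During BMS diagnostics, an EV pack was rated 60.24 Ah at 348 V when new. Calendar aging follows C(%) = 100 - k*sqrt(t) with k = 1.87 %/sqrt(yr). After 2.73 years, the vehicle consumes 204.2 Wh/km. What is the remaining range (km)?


Step 1: capacity retention = 100 - 1.87 * sqrt(2.73) = 100 - 1.87 * 1.6523 = 96.91%
Step 2: C_now = 60.24 * 96.91/100 = 58.379 Ah
Step 3: E_pack = V * C_now = 348 * 58.379 = 20316 Wh
Step 4: range = E_pack / consumption = 20316 / 204.2 = 99.49 km

99.49 km


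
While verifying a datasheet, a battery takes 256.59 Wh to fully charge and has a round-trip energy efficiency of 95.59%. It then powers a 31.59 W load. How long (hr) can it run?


Step 1: E_discharge = eta/100 * E_charge = 95.59/100 * 256.59 = 245.27 Wh
Step 2: t = E_discharge / P = 245.27 / 31.59 = 7.764 hr

7.764 hr


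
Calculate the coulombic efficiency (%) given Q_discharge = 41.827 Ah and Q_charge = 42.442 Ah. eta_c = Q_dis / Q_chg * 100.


eta_c = Q_dis / Q_chg * 100 = 41.827 / 42.442 * 100 = 98.55%

98.55%


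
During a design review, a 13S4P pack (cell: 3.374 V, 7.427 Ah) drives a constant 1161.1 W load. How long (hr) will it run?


Step 1: E_pack = Ns * V_cell * Np * C_cell = 13 * 3.374 * 4 * 7.427 = 1303.1 Wh
Step 2: t = E_pack / P = 1303.1 / 1161.1 = 1.122 hr

1.122 hr


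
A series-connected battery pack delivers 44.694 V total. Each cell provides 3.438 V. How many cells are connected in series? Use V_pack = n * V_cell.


Rearranging: n = V_pack / V_cell = 44.694 / 3.438 = 13 cells

13


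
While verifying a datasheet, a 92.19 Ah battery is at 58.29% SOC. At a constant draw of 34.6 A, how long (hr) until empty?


Step 1: remaining = SOC/100 * C_total = 58.29/100 * 92.19 = 53.738 Ah
Step 2: t = remaining / I = 53.738 / 34.6 = 1.553 hr

1.553 hr


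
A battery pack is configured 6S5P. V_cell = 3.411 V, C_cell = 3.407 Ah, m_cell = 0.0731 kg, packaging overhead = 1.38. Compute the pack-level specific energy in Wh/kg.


Step 1: V_pack = 6 * 3.411 = 20.466 V
Step 2: C_pack = 5 * 3.407 = 17.035 Ah
Step 3: E_pack = V_pack * C_pack = 20.466 * 17.035 = 348.64 Wh
Step 4: m_pack = 6 * 5 * 0.0731 * 1.38 = 3.0263 kg
Step 5: ED = E_pack / m_pack = 348.64 / 3.0263 = 115.2 Wh/kg

115.2 Wh/kg


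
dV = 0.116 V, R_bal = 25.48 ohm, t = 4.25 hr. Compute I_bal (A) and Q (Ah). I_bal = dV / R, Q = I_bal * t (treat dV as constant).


First, Ohm's law: I_bal = 0.116 V / 25.48 ohm = 0.0045526 A
Then Q = I * t = 0.0045526 A * 4.25 hr = 0.01935 Ah

I=0.0045526 A, Q=0.01935 Ah


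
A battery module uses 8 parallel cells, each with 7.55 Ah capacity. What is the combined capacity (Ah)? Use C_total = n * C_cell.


Parallel capacities add: 8 * 7.55 Ah = 60.4 Ah

60.4 Ah


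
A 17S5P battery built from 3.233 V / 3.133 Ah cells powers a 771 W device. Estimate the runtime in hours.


Step 1: E_pack = Ns * V_cell * Np * C_cell = 17 * 3.233 * 5 * 3.133 = 860.96 Wh
Step 2: t = E_pack / P = 860.96 / 771 = 1.117 hr

1.117 hr


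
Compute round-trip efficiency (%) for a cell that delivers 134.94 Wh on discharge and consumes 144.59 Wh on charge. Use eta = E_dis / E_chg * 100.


eta_e = E_dis / E_chg * 100 = 134.94 / 144.59 * 100 = 93.33%

93.33%


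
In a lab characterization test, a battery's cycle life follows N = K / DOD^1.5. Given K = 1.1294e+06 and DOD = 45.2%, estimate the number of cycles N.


Step 1: DOD^1.5 = 45.2^1.5 = 303.88
Step 2: N = 1.1294e+06 / 303.88 = 3717 cycles

3717 cycles


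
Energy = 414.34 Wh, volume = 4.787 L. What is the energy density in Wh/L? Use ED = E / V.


Volumetric ED = 414.34 Wh / 4.787 L = 86.56 Wh/L

86.56 Wh/L


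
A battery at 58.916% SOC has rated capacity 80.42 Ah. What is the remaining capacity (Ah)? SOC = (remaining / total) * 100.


remaining = SOC / 100 * total = 58.916 / 100 * 80.42 = 47.38 Ah

47.38 Ah


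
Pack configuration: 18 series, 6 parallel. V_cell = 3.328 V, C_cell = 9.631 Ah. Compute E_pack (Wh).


E = Ns * Vcell * Np * Ccell = 18 * 3.328 * 6 * 9.631 = 3462 Wh

3462 Wh


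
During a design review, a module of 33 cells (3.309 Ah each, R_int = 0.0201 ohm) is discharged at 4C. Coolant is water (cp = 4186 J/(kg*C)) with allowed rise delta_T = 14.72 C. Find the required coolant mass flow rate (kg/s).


Step 1: I = 4 * 3.309 = 13.236 A
Step 2: Q_cell = I^2 * R = 13.236^2 * 0.0201 = 3.5214 W
Step 3: Q_total = 33 * 3.5214 = 116.21 W
Step 4: m_dot = Q_total / (cp * dT) = 116.21 / (4186 * 14.72) = 0.001886 kg/s

0.001886 kg/s


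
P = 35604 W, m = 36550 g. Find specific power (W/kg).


Convert: m = 36550 g = 36.55 kg
SP = P / m = 35604 / 36.55 = 974.1 W/kg

974.1 W/kg


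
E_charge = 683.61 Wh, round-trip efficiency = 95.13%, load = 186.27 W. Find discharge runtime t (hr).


Step 1: E_discharge = eta/100 * E_charge = 95.13/100 * 683.61 = 650.32 Wh
Step 2: t = E_discharge / P = 650.32 / 186.27 = 3.491 hr

3.491 hr


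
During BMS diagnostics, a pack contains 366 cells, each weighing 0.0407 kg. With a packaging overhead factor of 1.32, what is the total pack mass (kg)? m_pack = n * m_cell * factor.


Cell mass sum = 366 * 0.0407 = 14.896 kg
With overhead 1.32: m_pack = 14.896 * 1.32 = 19.66 kg

19.66 kg


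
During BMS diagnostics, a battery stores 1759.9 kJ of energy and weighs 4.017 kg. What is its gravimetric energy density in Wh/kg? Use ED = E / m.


Convert: E = 1759.9 kJ = 488.86 Wh
ED = E / m = 488.86 / 4.017 = 121.7 Wh/kg

121.7 Wh/kg


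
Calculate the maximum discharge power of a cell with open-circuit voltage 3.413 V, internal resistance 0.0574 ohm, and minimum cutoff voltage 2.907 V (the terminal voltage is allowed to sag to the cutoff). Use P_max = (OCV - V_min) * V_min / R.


dV = OCV - V_min = 0.506 V (so I_max = dV / R)
P_max = dV * V_min / R = 0.506 * 2.907 / 0.0574 = 25.63 W

25.63 W


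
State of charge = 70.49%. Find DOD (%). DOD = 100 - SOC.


DOD = 100 - SOC = 100 - 70.49 = 29.51%

29.51%


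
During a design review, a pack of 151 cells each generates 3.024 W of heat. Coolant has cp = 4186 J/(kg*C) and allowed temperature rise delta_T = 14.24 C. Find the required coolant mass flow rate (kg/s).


Step 1: Total heat Q = 151 * 3.024 W = 456.62 W
Step 2: denom = cp * dT = 4186 * 14.24 = 59609
Step 3: m_dot = 456.62 / 59609 = 0.007660 kg/s

0.007660 kg/s


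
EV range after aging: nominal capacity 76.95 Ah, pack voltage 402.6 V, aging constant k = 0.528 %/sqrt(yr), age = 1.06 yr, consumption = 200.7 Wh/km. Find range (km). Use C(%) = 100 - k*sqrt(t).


Step 1: capacity retention = 100 - 0.528 * sqrt(1.06) = 100 - 0.528 * 1.0296 = 99.456%
Step 2: C_now = 76.95 * 99.456/100 = 76.531 Ah
Step 3: E_pack = V * C_now = 402.6 * 76.531 = 30811 Wh
Step 4: range = E_pack / consumption = 30811 / 200.7 = 153.5 km

153.5 km
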